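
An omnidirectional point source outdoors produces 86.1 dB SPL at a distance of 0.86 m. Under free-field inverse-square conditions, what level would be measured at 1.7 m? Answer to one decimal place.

Free-field point source: level drops by 20·log₁₀ of the distance ratio.
ΔL = −20·log₁₀(1.7/0.86) = -5.92 dB, so L₂ = 86.1 + (-5.92) = 80.2 dB SPL.

80.2 dB SPL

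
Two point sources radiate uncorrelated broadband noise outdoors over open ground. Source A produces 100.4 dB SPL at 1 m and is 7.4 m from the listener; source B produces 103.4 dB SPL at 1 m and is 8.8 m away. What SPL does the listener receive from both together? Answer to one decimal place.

At the listener: L_A = 100.4 − 20·log₁₀(7.4) = 83.02 dB; L_B = 103.4 − 20·log₁₀(8.8) = 84.51 dB.
Combined: 10·log₁₀(10^(83.02/10)+10^(84.51/10)) = 86.8 dB SPL.

86.8 dB SPL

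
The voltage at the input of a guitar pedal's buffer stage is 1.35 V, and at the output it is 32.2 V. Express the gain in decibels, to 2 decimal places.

Voltage is an amplitude quantity, so gain = 20·log₁₀(V_out/V_in).
20·log₁₀(32.2/1.35) = 20·log₁₀(23.85) = 27.55 dB.

27.55 dB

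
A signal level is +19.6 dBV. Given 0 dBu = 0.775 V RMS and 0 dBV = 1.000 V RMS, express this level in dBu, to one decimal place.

The offset between the scales is 20·log₁₀(0.775/1.000) = −2.214 dB.
So dBu = +19.6 + 2.214 = +21.8 dBu.

+21.8 dBu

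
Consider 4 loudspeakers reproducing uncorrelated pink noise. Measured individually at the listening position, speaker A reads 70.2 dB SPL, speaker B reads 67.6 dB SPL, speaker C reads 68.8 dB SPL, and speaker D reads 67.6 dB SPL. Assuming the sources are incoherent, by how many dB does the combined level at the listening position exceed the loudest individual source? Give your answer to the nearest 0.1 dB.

Add the sources as powers (linear), then convert back to dB:
L_total = 10·log₁₀(10^(70.2/10) + 10^(67.6/10) + 10^(68.8/10) + 10^(67.6/10)) = 74.71 dB SPL.
Excess over the loudest (70.2 dB): 74.71 − 70.2 = 4.5 dB.

4.5 dB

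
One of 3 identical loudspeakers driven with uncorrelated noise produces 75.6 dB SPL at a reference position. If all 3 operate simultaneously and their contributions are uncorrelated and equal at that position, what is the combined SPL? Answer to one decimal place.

3 equal incoherent sources raise the level by 10·log₁₀(3) = 4.77 dB.
L_total = 75.6 + 4.77 = 80.4 dB SPL.

80.4 dB SPL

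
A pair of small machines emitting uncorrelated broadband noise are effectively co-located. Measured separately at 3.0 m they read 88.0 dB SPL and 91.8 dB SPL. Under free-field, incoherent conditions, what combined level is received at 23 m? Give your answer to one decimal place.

Combined at 3.0 m: 10·log₁₀(10^(88.0/10)+10^(91.8/10)) = 93.31 dB SPL.
Then apply −20·log₁₀(23/3.0) = -17.69 dB → 75.6 dB SPL.

75.6 dB SPL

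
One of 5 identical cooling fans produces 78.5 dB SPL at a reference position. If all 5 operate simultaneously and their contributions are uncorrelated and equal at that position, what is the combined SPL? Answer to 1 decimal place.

85.5 dB SPL

5 equal incoherent sources raise the level by 10·log₁₀(5) = 6.99 dB.
L_total = 78.5 + 6.99 = 85.5 dB SPL.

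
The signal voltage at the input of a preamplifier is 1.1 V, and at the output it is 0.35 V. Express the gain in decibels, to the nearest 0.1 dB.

Voltage ratio → dB uses the 20·log₁₀ form:
20·log₁₀(0.35/1.1) = 20·log₁₀(0.3182) = -9.9 dB.

-9.9 dB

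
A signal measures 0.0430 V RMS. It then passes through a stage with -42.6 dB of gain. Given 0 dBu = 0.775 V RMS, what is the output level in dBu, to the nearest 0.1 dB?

Input level: 20·log₁₀(0.0430/0.775) = -25.12 dBu.
Output: -25.12 − 42.6 = -67.7 dBu.

-67.7 dBu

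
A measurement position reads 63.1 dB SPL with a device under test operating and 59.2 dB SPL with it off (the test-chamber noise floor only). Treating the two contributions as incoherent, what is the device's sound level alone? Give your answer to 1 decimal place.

Remove the background by subtracting linear intensities:
L_src = 10·log₁₀(10^(63.1/10) − 10^(59.2/10)) = 10·log₁₀(1210000) = 60.8 dB SPL.

60.8 dB SPL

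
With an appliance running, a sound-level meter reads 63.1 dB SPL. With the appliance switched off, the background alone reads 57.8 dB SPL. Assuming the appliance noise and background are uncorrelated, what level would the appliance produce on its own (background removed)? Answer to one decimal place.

Background correction is a power subtraction:
L_src = 10·log₁₀(10^(63.1/10) − 10^(57.8/10)) = 10·log₁₀(1439000) = 61.6 dB SPL.

61.6 dB SPL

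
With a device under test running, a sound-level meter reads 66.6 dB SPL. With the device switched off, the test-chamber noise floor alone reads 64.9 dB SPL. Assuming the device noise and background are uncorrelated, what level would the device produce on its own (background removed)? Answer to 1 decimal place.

Background correction is a power subtraction:
L_src = 10·log₁₀(10^(66.6/10) − 10^(64.9/10)) = 10·log₁₀(1481000) = 61.7 dB SPL.

61.7 dB SPL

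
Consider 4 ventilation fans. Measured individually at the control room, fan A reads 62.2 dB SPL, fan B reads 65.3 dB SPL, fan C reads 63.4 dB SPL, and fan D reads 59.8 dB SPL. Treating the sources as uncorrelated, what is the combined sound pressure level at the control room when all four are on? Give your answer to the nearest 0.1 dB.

Add the sources as powers (linear), then convert back to dB:
L_total = 10·log₁₀(10^(62.2/10) + 10^(65.3/10) + 10^(63.4/10) + 10^(59.8/10)) = 10·log₁₀(8191000) = 69.1 dB SPL.

69.1 dB SPL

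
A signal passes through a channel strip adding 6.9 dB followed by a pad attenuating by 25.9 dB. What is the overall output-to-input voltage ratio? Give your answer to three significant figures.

0.112

Net gain = 6.9 + (−25.9) = -19.0 dB.
Voltage ratio = 10^(-19.0/20) = 0.112.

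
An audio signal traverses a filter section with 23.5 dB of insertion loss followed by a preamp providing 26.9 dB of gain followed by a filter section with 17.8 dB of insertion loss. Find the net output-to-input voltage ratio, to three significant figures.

Net gain = (−23.5) + 26.9 + (−17.8) = -14.4 dB.
Voltage ratio = 10^(-14.4/20) = 0.191.

0.191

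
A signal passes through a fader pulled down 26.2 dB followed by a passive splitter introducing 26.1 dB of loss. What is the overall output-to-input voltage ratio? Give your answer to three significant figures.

0.00243

Net gain = (−26.2) + (−26.1) = -52.3 dB.
Voltage ratio = 10^(-52.3/20) = 0.00243.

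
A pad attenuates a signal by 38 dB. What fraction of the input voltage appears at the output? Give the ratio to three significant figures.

Voltage ratio = 10^(dB/20).
10^(-38/20) = 10^(-1.900) = 0.0126.

0.0126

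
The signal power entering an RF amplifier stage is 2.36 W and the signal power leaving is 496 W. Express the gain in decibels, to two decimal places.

For a power ratio, dB = 10·log₁₀(P₂/P₁).
10·log₁₀(496/2.36) = 10·log₁₀(210.2) = 23.23 dB.

23.23 dB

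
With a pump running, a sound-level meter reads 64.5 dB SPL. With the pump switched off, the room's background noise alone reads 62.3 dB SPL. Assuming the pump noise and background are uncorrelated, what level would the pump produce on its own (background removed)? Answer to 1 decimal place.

Background correction is a power subtraction:
L_src = 10·log₁₀(10^(64.5/10) − 10^(62.3/10)) = 10·log₁₀(1120000) = 60.5 dB SPL.

60.5 dB SPL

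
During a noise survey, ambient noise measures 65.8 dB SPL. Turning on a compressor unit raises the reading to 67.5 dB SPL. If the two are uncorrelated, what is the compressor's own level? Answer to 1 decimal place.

Remove the background by subtracting linear intensities:
L_src = 10·log₁₀(10^(67.5/10) − 10^(65.8/10)) = 10·log₁₀(1822000) = 62.6 dB SPL.

62.6 dB SPL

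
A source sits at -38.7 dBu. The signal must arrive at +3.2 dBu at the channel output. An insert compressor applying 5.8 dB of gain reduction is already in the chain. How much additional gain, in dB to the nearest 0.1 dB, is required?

The required make-up gain is the shortfall in the dB sum.
G = +3.2 − (-38.7) + 5.8 = 47.7 dB.

47.7 dB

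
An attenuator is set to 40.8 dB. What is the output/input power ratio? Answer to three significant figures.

Power ratio = 10^(dB/10).
10^(-40.8/10) = 10^(-4.080) = 0.0000832.

0.0000832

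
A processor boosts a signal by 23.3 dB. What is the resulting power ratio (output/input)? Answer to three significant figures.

214

Power ratio = 10^(dB/10).
10^(23.3/10) = 10^(2.330) = 214.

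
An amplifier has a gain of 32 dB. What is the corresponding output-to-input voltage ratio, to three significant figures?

Voltage ratio = 10^(dB/20).
10^(32/20) = 10^(1.600) = 39.8.

39.8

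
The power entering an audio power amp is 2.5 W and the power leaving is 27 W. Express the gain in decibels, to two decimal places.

10.33 dB

For a power ratio, dB = 10·log₁₀(P₂/P₁).
10·log₁₀(27/2.5) = 10·log₁₀(10.80) = 10.33 dB.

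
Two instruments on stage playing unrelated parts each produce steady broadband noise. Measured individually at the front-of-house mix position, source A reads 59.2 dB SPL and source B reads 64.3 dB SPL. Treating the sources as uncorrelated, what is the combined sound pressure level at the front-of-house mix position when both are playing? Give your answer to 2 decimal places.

Incoherent sources sum as intensities:
L_total = 10·log₁₀(10^(59.2/10) + 10^(64.3/10)) = 10·log₁₀(3523000) = 65.47 dB SPL.

65.47 dB SPL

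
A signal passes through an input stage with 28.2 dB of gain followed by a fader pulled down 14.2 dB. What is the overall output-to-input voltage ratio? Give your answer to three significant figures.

Net gain = 28.2 + (−14.2) = 14.0 dB.
Voltage ratio = 10^(14.0/20) = 5.01.

5.01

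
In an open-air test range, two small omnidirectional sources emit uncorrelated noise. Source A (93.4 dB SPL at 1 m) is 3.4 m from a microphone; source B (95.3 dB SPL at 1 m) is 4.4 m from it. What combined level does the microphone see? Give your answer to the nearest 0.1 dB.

85.6 dB SPL

At the listener: L_A = 93.4 − 20·log₁₀(3.4) = 82.77 dB; L_B = 95.3 − 20·log₁₀(4.4) = 82.43 dB.
Combined: 10·log₁₀(10^(82.77/10)+10^(82.43/10)) = 85.6 dB SPL.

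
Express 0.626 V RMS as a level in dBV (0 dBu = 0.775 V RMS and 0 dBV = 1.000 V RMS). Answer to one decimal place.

dBV = 20·log₁₀(V / 1.000 V).
20·log₁₀(0.626/1.000) = -4.1 dBV.

-4.1 dBV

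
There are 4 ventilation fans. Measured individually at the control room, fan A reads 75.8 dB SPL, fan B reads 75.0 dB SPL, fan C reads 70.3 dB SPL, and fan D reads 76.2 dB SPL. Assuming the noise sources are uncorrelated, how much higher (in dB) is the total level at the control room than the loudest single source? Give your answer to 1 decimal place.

Incoherent sources sum as intensities:
L_total = 10·log₁₀(10^(75.8/10) + 10^(75.0/10) + 10^(70.3/10) + 10^(76.2/10)) = 80.87 dB SPL.
Excess over the loudest (76.2 dB): 80.87 − 76.2 = 4.7 dB.

4.7 dB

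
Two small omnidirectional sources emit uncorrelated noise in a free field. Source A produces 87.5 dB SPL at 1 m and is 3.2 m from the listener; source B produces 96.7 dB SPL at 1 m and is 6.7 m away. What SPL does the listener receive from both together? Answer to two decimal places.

At the listener: L_A = 87.5 − 20·log₁₀(3.2) = 77.397 dB; L_B = 96.7 − 20·log₁₀(6.7) = 80.179 dB.
Combined: 10·log₁₀(10^(77.397/10)+10^(80.179/10)) = 82.02 dB SPL.

82.02 dB SPL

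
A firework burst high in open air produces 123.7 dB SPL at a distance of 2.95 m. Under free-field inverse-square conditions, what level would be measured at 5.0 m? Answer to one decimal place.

For a point source in a free field, ΔL = −20·log₁₀(d₂/d₁).
ΔL = −20·log₁₀(5.0/2.95) = -4.58 dB, so L₂ = 123.7 + (-4.58) = 119.1 dB SPL.

119.1 dB SPL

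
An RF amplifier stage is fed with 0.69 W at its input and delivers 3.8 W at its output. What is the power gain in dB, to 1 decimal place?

Power ratio → dB uses the 10·log₁₀ form:
10·log₁₀(3.8/0.69) = 10·log₁₀(5.507) = 7.4 dB.

7.4 dB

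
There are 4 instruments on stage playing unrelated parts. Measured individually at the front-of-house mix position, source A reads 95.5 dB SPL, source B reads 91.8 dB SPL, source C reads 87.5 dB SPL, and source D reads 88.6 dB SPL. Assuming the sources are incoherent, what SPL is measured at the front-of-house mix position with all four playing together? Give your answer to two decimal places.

Uncorrelated sources add in intensity (power), not in dB.
L_total = 10·log₁₀(10^(95.5/10) + 10^(91.8/10) + 10^(87.5/10) + 10^(88.6/10)) = 10·log₁₀(6348000000) = 98.03 dB SPL.

98.03 dB SPL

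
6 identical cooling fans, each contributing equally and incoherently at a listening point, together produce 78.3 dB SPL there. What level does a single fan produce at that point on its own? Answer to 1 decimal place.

70.5 dB SPL

6 equal incoherent sources add 10·log₁₀(6) = 7.78 dB over one source.
L_one = 78.3 − 7.78 = 70.5 dB SPL.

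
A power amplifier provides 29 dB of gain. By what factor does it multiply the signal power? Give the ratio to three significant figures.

794

Power ratio = 10^(dB/10).
10^(29/10) = 10^(2.900) = 794.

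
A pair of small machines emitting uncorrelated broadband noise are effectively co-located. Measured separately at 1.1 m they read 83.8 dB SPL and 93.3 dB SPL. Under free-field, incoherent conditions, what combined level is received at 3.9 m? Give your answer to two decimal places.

Combined at 1.1 m: 10·log₁₀(10^(83.8/10)+10^(93.3/10)) = 93.762 dB SPL.
Then apply −20·log₁₀(3.9/1.1) = -10.993 dB → 82.77 dB SPL.

82.77 dB SPL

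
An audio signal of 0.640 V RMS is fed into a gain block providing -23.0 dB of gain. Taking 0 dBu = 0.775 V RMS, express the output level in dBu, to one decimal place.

-24.7 dBu

Input level: 20·log₁₀(0.640/0.775) = -1.66 dBu.
Output: -1.66 − 23.0 = -24.7 dBu.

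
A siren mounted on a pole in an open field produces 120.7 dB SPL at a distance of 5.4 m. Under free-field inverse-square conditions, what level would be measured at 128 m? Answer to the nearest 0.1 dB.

For a point source in a free field, ΔL = −20·log₁₀(d₂/d₁).
ΔL = −20·log₁₀(128/5.4) = -27.50 dB, so L₂ = 120.7 + (-27.50) = 93.2 dB SPL.

93.2 dB SPL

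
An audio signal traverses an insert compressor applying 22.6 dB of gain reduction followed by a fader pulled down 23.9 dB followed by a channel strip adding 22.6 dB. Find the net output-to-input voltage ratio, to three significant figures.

Net gain = (−22.6) + (−23.9) + 22.6 = -23.9 dB.
Voltage ratio = 10^(-23.9/20) = 0.0638.

0.0638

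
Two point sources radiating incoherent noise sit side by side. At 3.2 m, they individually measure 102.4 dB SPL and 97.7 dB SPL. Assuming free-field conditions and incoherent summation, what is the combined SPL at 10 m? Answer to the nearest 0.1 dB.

Combined at 3.2 m: 10·log₁₀(10^(102.4/10)+10^(97.7/10)) = 103.67 dB SPL.
Then apply −20·log₁₀(10/3.2) = -9.90 dB → 93.8 dB SPL.

93.8 dB SPL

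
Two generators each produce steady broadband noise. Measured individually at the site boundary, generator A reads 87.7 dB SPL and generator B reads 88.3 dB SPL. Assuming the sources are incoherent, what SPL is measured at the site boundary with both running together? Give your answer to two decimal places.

Uncorrelated sources add in intensity (power), not in dB.
L_total = 10·log₁₀(10^(87.7/10) + 10^(88.3/10)) = 10·log₁₀(1265000000) = 91.02 dB SPL.

91.02 dB SPL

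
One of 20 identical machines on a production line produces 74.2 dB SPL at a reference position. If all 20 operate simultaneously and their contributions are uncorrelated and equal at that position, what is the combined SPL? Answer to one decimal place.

20 equal incoherent sources raise the level by 10·log₁₀(20) = 13.01 dB.
L_total = 74.2 + 13.01 = 87.2 dB SPL.

87.2 dB SPL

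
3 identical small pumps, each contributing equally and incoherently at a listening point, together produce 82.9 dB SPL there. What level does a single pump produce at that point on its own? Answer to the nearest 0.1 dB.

78.1 dB SPL

3 equal incoherent sources add 10·log₁₀(3) = 4.77 dB over one source.
L_one = 82.9 − 4.77 = 78.1 dB SPL.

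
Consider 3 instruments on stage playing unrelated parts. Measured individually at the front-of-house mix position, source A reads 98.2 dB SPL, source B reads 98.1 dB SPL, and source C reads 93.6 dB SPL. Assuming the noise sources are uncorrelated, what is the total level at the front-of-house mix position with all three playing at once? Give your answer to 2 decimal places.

101.86 dB SPL

Uncorrelated sources add in intensity (power), not in dB.
L_total = 10·log₁₀(10^(98.2/10) + 10^(98.1/10) + 10^(93.6/10)) = 10·log₁₀(15354000000) = 101.86 dB SPL.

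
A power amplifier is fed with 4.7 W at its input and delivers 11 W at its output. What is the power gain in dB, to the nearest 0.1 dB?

3.7 dB

Power is a power quantity, so gain = 10·log₁₀(P_out/P_in).
10·log₁₀(11/4.7) = 10·log₁₀(2.340) = 3.7 dB.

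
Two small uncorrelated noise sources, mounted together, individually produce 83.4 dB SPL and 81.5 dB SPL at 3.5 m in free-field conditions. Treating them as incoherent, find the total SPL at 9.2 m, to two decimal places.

77.17 dB SPL

Combined at 3.5 m: 10·log₁₀(10^(83.4/10)+10^(81.5/10)) = 85.563 dB SPL.
Then apply −20·log₁₀(9.2/3.5) = -8.394 dB → 77.17 dB SPL.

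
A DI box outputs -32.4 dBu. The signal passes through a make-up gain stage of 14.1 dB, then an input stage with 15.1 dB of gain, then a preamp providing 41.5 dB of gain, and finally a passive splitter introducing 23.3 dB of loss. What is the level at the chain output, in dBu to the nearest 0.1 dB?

+15.0 dBu

In dB, series stages simply add:
-32.4 + 14.1 + 15.1 + 41.5 − 23.3 = +15.0 dBu.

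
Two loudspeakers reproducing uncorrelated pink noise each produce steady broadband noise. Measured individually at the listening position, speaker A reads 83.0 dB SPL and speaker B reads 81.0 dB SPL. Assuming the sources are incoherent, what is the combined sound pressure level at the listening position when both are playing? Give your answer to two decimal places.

Uncorrelated sources add in intensity (power), not in dB.
L_total = 10·log₁₀(10^(83.0/10) + 10^(81.0/10)) = 10·log₁₀(325400000) = 85.12 dB SPL.

85.12 dB SPL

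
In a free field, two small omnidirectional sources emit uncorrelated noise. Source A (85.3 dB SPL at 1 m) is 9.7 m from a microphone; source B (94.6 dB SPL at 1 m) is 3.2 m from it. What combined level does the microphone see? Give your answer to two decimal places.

At the listener: L_A = 85.3 − 20·log₁₀(9.7) = 65.565 dB; L_B = 94.6 − 20·log₁₀(3.2) = 84.497 dB.
Combined: 10·log₁₀(10^(65.565/10)+10^(84.497/10)) = 84.55 dB SPL.

84.55 dB SPL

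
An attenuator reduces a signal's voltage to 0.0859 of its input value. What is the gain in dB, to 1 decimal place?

-21.3 dB

Voltage ratio → dB uses the 20·log₁₀ form:
20·log₁₀(0.0859) = -21.3 dB.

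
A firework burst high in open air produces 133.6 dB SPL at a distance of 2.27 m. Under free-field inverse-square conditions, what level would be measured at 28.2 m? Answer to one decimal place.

111.7 dB SPL

Inverse-square spreading gives ΔL = −20·log₁₀(d₂/d₁).
ΔL = −20·log₁₀(28.2/2.27) = -21.88 dB, so L₂ = 133.6 + (-21.88) = 111.7 dB SPL.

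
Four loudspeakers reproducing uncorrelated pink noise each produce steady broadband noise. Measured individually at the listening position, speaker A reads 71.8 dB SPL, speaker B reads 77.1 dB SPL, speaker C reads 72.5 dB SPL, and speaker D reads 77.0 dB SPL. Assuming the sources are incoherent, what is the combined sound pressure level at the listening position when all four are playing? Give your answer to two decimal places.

81.28 dB SPL

Uncorrelated sources add in intensity (power), not in dB.
L_total = 10·log₁₀(10^(71.8/10) + 10^(77.1/10) + 10^(72.5/10) + 10^(77.0/10)) = 10·log₁₀(134300000) = 81.28 dB SPL.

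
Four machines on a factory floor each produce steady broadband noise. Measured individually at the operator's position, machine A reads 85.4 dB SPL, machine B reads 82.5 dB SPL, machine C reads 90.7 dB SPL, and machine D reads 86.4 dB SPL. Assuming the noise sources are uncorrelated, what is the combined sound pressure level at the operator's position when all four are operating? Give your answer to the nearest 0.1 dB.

93.3 dB SPL

Uncorrelated sources add in intensity (power), not in dB.
L_total = 10·log₁₀(10^(85.4/10) + 10^(82.5/10) + 10^(90.7/10) + 10^(86.4/10)) = 10·log₁₀(2136000000) = 93.3 dB SPL.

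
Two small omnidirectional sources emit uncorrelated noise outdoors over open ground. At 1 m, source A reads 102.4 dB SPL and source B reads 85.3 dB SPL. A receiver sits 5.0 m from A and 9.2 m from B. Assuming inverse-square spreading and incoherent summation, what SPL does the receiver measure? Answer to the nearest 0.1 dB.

88.4 dB SPL

At the listener: L_A = 102.4 − 20·log₁₀(5.0) = 88.42 dB; L_B = 85.3 − 20·log₁₀(9.2) = 66.02 dB.
Combined: 10·log₁₀(10^(88.42/10)+10^(66.02/10)) = 88.4 dB SPL.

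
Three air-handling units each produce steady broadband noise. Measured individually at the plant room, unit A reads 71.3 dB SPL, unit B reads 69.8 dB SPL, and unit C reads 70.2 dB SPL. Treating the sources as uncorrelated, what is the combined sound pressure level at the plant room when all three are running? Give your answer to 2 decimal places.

Uncorrelated sources add in intensity (power), not in dB.
L_total = 10·log₁₀(10^(71.3/10) + 10^(69.8/10) + 10^(70.2/10)) = 10·log₁₀(33510000) = 75.25 dB SPL.

75.25 dB SPL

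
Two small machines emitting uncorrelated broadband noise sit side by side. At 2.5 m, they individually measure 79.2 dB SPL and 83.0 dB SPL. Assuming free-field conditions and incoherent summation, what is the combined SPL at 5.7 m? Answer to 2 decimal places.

Combined at 2.5 m: 10·log₁₀(10^(79.2/10)+10^(83.0/10)) = 84.513 dB SPL.
Then apply −20·log₁₀(5.7/2.5) = -7.159 dB → 77.35 dB SPL.

77.35 dB SPL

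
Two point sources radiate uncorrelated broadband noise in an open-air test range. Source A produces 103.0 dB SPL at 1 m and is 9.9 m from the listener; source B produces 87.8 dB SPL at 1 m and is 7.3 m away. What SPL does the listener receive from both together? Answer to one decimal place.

At the listener: L_A = 103.0 − 20·log₁₀(9.9) = 83.09 dB; L_B = 87.8 − 20·log₁₀(7.3) = 70.53 dB.
Combined: 10·log₁₀(10^(83.09/10)+10^(70.53/10)) = 83.3 dB SPL.

83.3 dB SPL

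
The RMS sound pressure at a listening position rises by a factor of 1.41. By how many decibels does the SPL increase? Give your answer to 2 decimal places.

Sound pressure is an amplitude quantity: ΔL = 20·log₁₀(p₂/p₁).
20·log₁₀(1.41) = 2.98 dB.

2.98 dB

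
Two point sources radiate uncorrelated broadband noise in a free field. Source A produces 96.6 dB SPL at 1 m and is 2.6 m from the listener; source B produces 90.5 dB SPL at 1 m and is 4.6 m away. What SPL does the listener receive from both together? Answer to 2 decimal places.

88.63 dB SPL

At the listener: L_A = 96.6 − 20·log₁₀(2.6) = 88.301 dB; L_B = 90.5 − 20·log₁₀(4.6) = 77.245 dB.
Combined: 10·log₁₀(10^(88.301/10)+10^(77.245/10)) = 88.63 dB SPL.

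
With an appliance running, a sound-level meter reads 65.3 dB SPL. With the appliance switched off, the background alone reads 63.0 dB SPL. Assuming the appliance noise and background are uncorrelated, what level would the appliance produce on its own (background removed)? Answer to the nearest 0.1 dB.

Remove the background by subtracting linear intensities:
L_src = 10·log₁₀(10^(65.3/10) − 10^(63.0/10)) = 10·log₁₀(1393000) = 61.4 dB SPL.

61.4 dB SPL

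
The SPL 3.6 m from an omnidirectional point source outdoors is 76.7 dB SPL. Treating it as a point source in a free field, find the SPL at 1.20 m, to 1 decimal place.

Inverse-square spreading gives ΔL = −20·log₁₀(d₂/d₁).
ΔL = −20·log₁₀(1.20/3.6) = 9.54 dB, so L₂ = 76.7 + (9.54) = 86.2 dB SPL.

86.2 dB SPL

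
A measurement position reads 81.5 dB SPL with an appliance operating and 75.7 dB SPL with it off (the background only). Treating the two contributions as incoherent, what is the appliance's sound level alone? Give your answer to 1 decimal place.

Remove the background by subtracting linear intensities:
L_src = 10·log₁₀(10^(81.5/10) − 10^(75.7/10)) = 10·log₁₀(104100000) = 80.2 dB SPL.

80.2 dB SPL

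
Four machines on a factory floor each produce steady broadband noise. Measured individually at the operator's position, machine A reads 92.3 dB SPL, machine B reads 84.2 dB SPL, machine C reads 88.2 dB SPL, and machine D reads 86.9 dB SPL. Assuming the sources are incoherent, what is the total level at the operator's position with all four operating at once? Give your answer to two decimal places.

94.93 dB SPL

Add the sources as powers (linear), then convert back to dB:
L_total = 10·log₁₀(10^(92.3/10) + 10^(84.2/10) + 10^(88.2/10) + 10^(86.9/10)) = 10·log₁₀(3112000000) = 94.93 dB SPL.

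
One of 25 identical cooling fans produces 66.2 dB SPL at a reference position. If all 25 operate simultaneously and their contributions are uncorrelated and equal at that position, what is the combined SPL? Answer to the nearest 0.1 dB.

25 equal incoherent sources raise the level by 10·log₁₀(25) = 13.98 dB.
L_total = 66.2 + 13.98 = 80.2 dB SPL.

80.2 dB SPL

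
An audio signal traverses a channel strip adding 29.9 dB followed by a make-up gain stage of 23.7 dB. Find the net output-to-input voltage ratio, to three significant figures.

479

Net gain = 29.9 + 23.7 = 53.6 dB.
Voltage ratio = 10^(53.6/20) = 479.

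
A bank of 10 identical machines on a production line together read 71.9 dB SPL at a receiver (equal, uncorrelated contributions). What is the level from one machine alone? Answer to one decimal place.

61.9 dB SPL

10 equal incoherent sources add 10·log₁₀(10) = 10.00 dB over one source.
L_one = 71.9 − 10.00 = 61.9 dB SPL.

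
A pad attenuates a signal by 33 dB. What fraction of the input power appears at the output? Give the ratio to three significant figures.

Power ratio = 10^(dB/10).
10^(-33/10) = 10^(-3.300) = 0.000501.

0.000501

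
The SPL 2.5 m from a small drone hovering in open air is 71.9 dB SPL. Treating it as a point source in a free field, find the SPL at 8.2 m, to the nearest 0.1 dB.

61.6 dB SPL

Free-field point source: level drops by 20·log₁₀ of the distance ratio.
ΔL = −20·log₁₀(8.2/2.5) = -10.32 dB, so L₂ = 71.9 + (-10.32) = 61.6 dB SPL.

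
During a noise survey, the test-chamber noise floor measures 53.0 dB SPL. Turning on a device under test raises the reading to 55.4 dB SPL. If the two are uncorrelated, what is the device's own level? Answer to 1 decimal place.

51.7 dB SPL

Background correction is a power subtraction:
L_src = 10·log₁₀(10^(55.4/10) − 10^(53.0/10)) = 10·log₁₀(147200) = 51.7 dB SPL.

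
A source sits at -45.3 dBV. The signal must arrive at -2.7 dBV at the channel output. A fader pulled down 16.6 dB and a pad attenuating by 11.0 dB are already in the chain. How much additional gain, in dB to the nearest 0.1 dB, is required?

The required make-up gain is the shortfall in the dB sum.
G = -2.7 − (-45.3) + 16.6 + 11.0 = 70.2 dB.

70.2 dB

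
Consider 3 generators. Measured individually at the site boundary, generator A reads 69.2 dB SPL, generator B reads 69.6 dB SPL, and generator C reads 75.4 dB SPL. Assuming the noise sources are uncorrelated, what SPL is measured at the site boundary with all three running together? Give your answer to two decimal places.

Add the sources as powers (linear), then convert back to dB:
L_total = 10·log₁₀(10^(69.2/10) + 10^(69.6/10) + 10^(75.4/10)) = 10·log₁₀(52110000) = 77.17 dB SPL.

77.17 dB SPL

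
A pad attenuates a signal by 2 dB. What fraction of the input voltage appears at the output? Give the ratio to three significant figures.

0.794

Voltage ratio = 10^(dB/20).
10^(-2/20) = 10^(-0.1000) = 0.794.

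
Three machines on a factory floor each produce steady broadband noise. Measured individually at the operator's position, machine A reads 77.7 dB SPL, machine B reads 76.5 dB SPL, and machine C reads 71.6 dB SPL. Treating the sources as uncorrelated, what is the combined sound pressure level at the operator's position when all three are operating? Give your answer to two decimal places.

80.72 dB SPL

Incoherent sources sum as intensities:
L_total = 10·log₁₀(10^(77.7/10) + 10^(76.5/10) + 10^(71.6/10)) = 10·log₁₀(118000000) = 80.72 dB SPL.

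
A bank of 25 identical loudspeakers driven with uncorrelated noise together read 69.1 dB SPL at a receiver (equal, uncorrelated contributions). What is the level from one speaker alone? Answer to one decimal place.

25 equal incoherent sources add 10·log₁₀(25) = 13.98 dB over one source.
L_one = 69.1 − 13.98 = 55.1 dB SPL.

55.1 dB SPL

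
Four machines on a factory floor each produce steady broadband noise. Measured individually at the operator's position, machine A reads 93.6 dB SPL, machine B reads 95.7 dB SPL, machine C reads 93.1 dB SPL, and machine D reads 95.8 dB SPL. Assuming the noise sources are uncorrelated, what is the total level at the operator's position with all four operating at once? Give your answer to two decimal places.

Incoherent sources sum as intensities:
L_total = 10·log₁₀(10^(93.6/10) + 10^(95.7/10) + 10^(93.1/10) + 10^(95.8/10)) = 10·log₁₀(11850000000) = 100.74 dB SPL.

100.74 dB SPL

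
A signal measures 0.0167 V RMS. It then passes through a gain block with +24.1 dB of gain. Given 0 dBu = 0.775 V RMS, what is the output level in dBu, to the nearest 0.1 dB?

Input level: 20·log₁₀(0.0167/0.775) = -33.33 dBu.
Output: -33.33 + 24.1 = -9.2 dBu.

-9.2 dBu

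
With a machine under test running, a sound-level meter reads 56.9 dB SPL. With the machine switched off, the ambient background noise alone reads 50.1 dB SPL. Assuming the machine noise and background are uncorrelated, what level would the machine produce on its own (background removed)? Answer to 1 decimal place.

55.9 dB SPL

Remove the background by subtracting linear intensities:
L_src = 10·log₁₀(10^(56.9/10) − 10^(50.1/10)) = 10·log₁₀(387400) = 55.9 dB SPL.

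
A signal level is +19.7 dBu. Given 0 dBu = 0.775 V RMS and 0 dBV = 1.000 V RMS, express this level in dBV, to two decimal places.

+17.49 dBV

The offset between the scales is 20·log₁₀(0.775/1.000) = −2.214 dB.
So dBV = +19.7 − 2.214 = +17.49 dBV.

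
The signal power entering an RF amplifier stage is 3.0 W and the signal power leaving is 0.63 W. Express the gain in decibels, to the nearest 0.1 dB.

For a power ratio, dB = 10·log₁₀(P₂/P₁).
10·log₁₀(0.63/3.0) = 10·log₁₀(0.2100) = -6.8 dB.

-6.8 dB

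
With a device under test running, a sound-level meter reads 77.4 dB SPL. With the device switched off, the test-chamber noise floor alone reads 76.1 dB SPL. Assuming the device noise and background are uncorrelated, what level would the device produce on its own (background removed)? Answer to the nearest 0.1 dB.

Background correction is a power subtraction:
L_src = 10·log₁₀(10^(77.4/10) − 10^(76.1/10)) = 10·log₁₀(14220000) = 71.5 dB SPL.

71.5 dB SPL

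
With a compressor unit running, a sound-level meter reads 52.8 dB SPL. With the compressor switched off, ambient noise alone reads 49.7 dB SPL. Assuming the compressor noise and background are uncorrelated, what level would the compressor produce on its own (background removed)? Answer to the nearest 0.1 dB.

49.9 dB SPL

Background correction is a power subtraction:
L_src = 10·log₁₀(10^(52.8/10) − 10^(49.7/10)) = 10·log₁₀(97220) = 49.9 dB SPL.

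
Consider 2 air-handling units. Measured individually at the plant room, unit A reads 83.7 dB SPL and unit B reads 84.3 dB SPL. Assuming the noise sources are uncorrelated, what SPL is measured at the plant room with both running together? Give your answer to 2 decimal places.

Add the sources as powers (linear), then convert back to dB:
L_total = 10·log₁₀(10^(83.7/10) + 10^(84.3/10)) = 10·log₁₀(503600000) = 87.02 dB SPL.

87.02 dB SPL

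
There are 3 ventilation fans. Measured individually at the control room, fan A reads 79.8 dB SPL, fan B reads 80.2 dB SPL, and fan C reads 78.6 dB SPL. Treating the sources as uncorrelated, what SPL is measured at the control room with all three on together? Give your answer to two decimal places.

84.36 dB SPL

Incoherent sources sum as intensities:
L_total = 10·log₁₀(10^(79.8/10) + 10^(80.2/10) + 10^(78.6/10)) = 10·log₁₀(272700000) = 84.36 dB SPL.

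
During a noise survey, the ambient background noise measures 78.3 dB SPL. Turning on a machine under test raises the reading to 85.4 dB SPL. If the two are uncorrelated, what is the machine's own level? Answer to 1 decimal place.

84.5 dB SPL

Background correction is a power subtraction:
L_src = 10·log₁₀(10^(85.4/10) − 10^(78.3/10)) = 10·log₁₀(279100000) = 84.5 dB SPL.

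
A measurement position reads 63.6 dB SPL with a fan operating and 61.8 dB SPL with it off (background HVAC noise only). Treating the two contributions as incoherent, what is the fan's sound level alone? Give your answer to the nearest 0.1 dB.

Subtract intensities: L_src = 10·log₁₀(10^(L_total/10) − 10^(L_bg/10)).
L_src = 10·log₁₀(10^(63.6/10) − 10^(61.8/10)) = 10·log₁₀(777300) = 58.9 dB SPL.

58.9 dB SPL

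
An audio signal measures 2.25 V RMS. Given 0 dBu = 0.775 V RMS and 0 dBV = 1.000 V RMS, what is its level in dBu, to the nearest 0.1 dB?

dBu = 20·log₁₀(V / 0.775 V).
20·log₁₀(2.25/0.775) = +9.3 dBu.

+9.3 dBu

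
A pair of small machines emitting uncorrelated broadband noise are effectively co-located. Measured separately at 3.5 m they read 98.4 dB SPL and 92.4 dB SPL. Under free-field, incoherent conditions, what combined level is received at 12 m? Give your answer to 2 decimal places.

88.67 dB SPL

Combined at 3.5 m: 10·log₁₀(10^(98.4/10)+10^(92.4/10)) = 99.373 dB SPL.
Then apply −20·log₁₀(12/3.5) = -10.702 dB → 88.67 dB SPL.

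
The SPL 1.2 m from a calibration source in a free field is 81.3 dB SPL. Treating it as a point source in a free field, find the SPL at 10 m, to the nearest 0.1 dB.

62.9 dB SPL

Free-field point source: level drops by 20·log₁₀ of the distance ratio.
ΔL = −20·log₁₀(10/1.2) = -18.42 dB, so L₂ = 81.3 + (-18.42) = 62.9 dB SPL.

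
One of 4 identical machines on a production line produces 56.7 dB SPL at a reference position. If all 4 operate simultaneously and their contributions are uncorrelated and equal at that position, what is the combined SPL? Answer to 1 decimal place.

4 equal incoherent sources raise the level by 10·log₁₀(4) = 6.02 dB.
L_total = 56.7 + 6.02 = 62.7 dB SPL.

62.7 dB SPL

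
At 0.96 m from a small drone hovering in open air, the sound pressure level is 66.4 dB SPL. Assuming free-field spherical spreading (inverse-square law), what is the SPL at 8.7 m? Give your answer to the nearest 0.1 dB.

For a point source in a free field, ΔL = −20·log₁₀(d₂/d₁).
ΔL = −20·log₁₀(8.7/0.96) = -19.14 dB, so L₂ = 66.4 + (-19.14) = 47.3 dB SPL.

47.3 dB SPL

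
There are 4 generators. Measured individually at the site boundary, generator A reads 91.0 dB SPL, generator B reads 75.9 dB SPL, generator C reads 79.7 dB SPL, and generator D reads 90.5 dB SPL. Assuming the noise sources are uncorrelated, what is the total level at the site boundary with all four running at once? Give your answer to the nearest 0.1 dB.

94.0 dB SPL

Uncorrelated sources add in intensity (power), not in dB.
L_total = 10·log₁₀(10^(91.0/10) + 10^(75.9/10) + 10^(79.7/10) + 10^(90.5/10)) = 10·log₁₀(2513000000) = 94.0 dB SPL.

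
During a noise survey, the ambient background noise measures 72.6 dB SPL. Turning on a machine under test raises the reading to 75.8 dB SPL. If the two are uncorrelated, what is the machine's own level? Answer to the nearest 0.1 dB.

73.0 dB SPL

Subtract intensities: L_src = 10·log₁₀(10^(L_total/10) − 10^(L_bg/10)).
L_src = 10·log₁₀(10^(75.8/10) − 10^(72.6/10)) = 10·log₁₀(19820000) = 73.0 dB SPL.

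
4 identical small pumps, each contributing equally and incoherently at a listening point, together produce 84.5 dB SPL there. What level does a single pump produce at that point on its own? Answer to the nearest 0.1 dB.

4 equal incoherent sources add 10·log₁₀(4) = 6.02 dB over one source.
L_one = 84.5 − 6.02 = 78.5 dB SPL.

78.5 dB SPL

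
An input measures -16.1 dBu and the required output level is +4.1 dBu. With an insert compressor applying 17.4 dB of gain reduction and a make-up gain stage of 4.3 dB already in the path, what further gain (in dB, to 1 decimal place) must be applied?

The required make-up gain is the shortfall in the dB sum.
G = +4.1 − (-16.1) + 17.4 − 4.3 = 33.3 dB.

33.3 dB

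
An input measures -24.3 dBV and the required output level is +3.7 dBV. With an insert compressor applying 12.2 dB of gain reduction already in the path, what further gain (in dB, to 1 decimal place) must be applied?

The required make-up gain is the shortfall in the dB sum.
G = +3.7 − (-24.3) + 12.2 = 40.2 dB.

40.2 dB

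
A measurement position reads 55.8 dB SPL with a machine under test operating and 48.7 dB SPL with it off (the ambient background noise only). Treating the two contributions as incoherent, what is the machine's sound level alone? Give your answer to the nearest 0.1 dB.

54.9 dB SPL

Subtract intensities: L_src = 10·log₁₀(10^(L_total/10) − 10^(L_bg/10)).
L_src = 10·log₁₀(10^(55.8/10) − 10^(48.7/10)) = 10·log₁₀(306100) = 54.9 dB SPL.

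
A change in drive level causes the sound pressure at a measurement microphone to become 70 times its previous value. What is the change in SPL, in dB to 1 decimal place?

SPL change from a pressure ratio uses the 20·log₁₀ form:
20·log₁₀(70) = 36.9 dB.

36.9 dB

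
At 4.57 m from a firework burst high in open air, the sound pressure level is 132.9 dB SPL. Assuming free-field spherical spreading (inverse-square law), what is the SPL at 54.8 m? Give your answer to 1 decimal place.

111.3 dB SPL

Free-field point source: level drops by 20·log₁₀ of the distance ratio.
ΔL = −20·log₁₀(54.8/4.57) = -21.58 dB, so L₂ = 132.9 + (-21.58) = 111.3 dB SPL.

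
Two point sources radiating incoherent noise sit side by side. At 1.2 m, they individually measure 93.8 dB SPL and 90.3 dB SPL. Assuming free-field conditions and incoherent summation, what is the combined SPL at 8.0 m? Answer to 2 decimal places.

Combined at 1.2 m: 10·log₁₀(10^(93.8/10)+10^(90.3/10)) = 95.404 dB SPL.
Then apply −20·log₁₀(8.0/1.2) = -16.478 dB → 78.93 dB SPL.

78.93 dB SPL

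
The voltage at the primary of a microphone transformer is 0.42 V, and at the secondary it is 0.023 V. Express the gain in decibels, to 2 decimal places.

For a voltage ratio, dB = 20·log₁₀(V₂/V₁).
20·log₁₀(0.023/0.42) = 20·log₁₀(0.05476) = -25.23 dB.

-25.23 dB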